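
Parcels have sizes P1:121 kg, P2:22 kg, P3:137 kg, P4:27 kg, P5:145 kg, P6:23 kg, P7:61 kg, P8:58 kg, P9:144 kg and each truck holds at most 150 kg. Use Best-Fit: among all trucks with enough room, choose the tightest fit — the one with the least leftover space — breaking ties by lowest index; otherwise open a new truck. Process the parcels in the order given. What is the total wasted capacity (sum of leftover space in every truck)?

P1 (121 kg) → truck 1 (remaining 29 kg)
P2 (22 kg) → truck 1 (remaining 7 kg)
P3 (137 kg) → truck 2 (remaining 13 kg)
P4 (27 kg) → truck 3 (remaining 123 kg)
P5 (145 kg) → truck 4 (remaining 5 kg)
P6 (23 kg) → truck 3 (remaining 100 kg)
P7 (61 kg) → truck 3 (remaining 39 kg)
P8 (58 kg) → truck 5 (remaining 92 kg)
P9 (144 kg) → truck 6 (remaining 6 kg)
6 trucks × 150 kg = 900 kg; used 738 kg; unused 162 kg.

162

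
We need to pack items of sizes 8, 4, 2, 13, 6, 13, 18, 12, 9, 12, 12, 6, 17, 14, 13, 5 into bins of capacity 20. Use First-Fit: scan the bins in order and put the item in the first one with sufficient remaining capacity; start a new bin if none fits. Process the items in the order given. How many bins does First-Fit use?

8 → bin 1 (remaining 12)
4 → bin 1 (remaining 8)
2 → bin 1 (remaining 6)
13 → bin 2 (remaining 7)
6 → bin 1 (remaining 0)
13 → bin 3 (remaining 7)
18 → bin 4 (remaining 2)
12 → bin 5 (remaining 8)
9 → bin 6 (remaining 11)
12 → bin 7 (remaining 8)
12 → bin 8 (remaining 8)
6 → bin 2 (remaining 1)
17 → bin 9 (remaining 3)
14 → bin 10 (remaining 6)
13 → bin 11 (remaining 7)
5 → bin 3 (remaining 2)

11 bins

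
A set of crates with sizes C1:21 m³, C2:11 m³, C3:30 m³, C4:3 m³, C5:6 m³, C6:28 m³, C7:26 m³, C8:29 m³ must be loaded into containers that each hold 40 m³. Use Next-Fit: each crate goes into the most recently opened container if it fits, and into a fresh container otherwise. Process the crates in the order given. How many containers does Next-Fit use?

5

container 1: place C1 (21 m³), 19 m³ left
container 1: place C2 (11 m³), 8 m³ left
container 2: place C3 (30 m³), 10 m³ left
container 2: place C4 (3 m³), 7 m³ left
container 2: place C5 (6 m³), 1 m³ left
container 3: place C6 (28 m³), 12 m³ left
container 4: place C7 (26 m³), 14 m³ left
container 5: place C8 (29 m³), 11 m³ left
Final containers: [21,11] [30,3,6] [28] [26] [29].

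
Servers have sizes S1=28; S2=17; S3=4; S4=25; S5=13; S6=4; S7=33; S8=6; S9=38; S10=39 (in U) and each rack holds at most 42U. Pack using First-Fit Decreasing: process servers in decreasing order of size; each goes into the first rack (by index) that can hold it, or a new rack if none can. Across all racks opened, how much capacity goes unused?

Sorted descending: 39, 38, 33, 28, 25, 17, 13, 6, 4, 4.
rack 1: place 39U, 3U left
rack 2: place 38U, 4U left
rack 3: place 33U, 9U left
rack 4: place 28U, 14U left
rack 5: place 25U, 17U left
rack 5: place 17U, 0U left
rack 4: place 13U, 1U left
rack 3: place 6U, 3U left
rack 2: place 4U, 0U left
rack 6: place 4U, 38U left
6 racks × 42U = 252U; used 207U; unused 45U.

45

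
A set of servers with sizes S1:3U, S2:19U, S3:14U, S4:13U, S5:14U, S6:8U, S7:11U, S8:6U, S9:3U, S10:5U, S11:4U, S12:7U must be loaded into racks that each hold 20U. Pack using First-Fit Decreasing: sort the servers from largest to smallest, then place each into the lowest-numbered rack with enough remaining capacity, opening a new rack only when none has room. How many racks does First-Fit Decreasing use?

6

Sorted descending: 19, 14, 14, 13, 11, 8, 7, 6, 5, 4, 3, 3.
19U → rack 1 (remaining 1U)
14U → rack 2 (remaining 6U)
14U → rack 3 (remaining 6U)
13U → rack 4 (remaining 7U)
11U → rack 5 (remaining 9U)
8U → rack 5 (remaining 1U)
7U → rack 4 (remaining 0U)
6U → rack 2 (remaining 0U)
5U → rack 3 (remaining 1U)
4U → rack 6 (remaining 16U)
3U → rack 6 (remaining 13U)
3U → rack 6 (remaining 10U)
Final racks: [19] [14,6] [14,5] [13,7] [11,8] [4,3,3].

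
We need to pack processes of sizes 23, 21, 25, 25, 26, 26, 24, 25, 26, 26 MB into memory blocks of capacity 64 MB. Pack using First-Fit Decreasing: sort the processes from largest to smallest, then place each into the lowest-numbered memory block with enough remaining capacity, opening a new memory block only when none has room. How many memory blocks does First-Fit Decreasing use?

Sorted descending: 26, 26, 26, 26, 25, 25, 25, 24, 23, 21.
26 MB → memory block 1 (remaining 38 MB)
26 MB → memory block 1 (remaining 12 MB)
26 MB → memory block 2 (remaining 38 MB)
26 MB → memory block 2 (remaining 12 MB)
25 MB → memory block 3 (remaining 39 MB)
25 MB → memory block 3 (remaining 14 MB)
25 MB → memory block 4 (remaining 39 MB)
24 MB → memory block 4 (remaining 15 MB)
23 MB → memory block 5 (remaining 41 MB)
21 MB → memory block 5 (remaining 20 MB)
Final memory blocks: [26,26] [26,26] [25,25] [25,24] [23,21].

5 memory blocks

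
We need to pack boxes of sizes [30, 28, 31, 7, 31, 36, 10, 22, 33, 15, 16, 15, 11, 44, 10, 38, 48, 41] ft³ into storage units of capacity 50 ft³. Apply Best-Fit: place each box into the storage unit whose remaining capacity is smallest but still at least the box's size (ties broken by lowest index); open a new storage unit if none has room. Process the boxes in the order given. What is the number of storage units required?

10 storage units

storage unit 1: place 30 ft³, 20 ft³ left
storage unit 2: place 28 ft³, 22 ft³ left
storage unit 3: place 31 ft³, 19 ft³ left
storage unit 3: place 7 ft³, 12 ft³ left
storage unit 4: place 31 ft³, 19 ft³ left
storage unit 5: place 36 ft³, 14 ft³ left
storage unit 3: place 10 ft³, 2 ft³ left
storage unit 2: place 22 ft³, 0 ft³ left
storage unit 6: place 33 ft³, 17 ft³ left
storage unit 6: place 15 ft³, 2 ft³ left
storage unit 4: place 16 ft³, 3 ft³ left
storage unit 1: place 15 ft³, 5 ft³ left
storage unit 5: place 11 ft³, 3 ft³ left
storage unit 7: place 44 ft³, 6 ft³ left
storage unit 8: place 10 ft³, 40 ft³ left
storage unit 8: place 38 ft³, 2 ft³ left
storage unit 9: place 48 ft³, 2 ft³ left
storage unit 10: place 41 ft³, 9 ft³ left
Final storage units: [30,15] [28,22] [31,7,10] [31,16] [36,11] [33,15] [44] [10,38] [48] [41].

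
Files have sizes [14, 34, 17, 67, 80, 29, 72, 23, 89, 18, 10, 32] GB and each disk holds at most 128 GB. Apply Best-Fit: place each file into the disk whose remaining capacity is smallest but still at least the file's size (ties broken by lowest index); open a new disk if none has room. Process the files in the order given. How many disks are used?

disk 1: place 14 GB, 114 GB left
disk 1: place 34 GB, 80 GB left
disk 1: place 17 GB, 63 GB left
disk 2: place 67 GB, 61 GB left
disk 3: place 80 GB, 48 GB left
disk 3: place 29 GB, 19 GB left
disk 4: place 72 GB, 56 GB left
disk 4: place 23 GB, 33 GB left
disk 5: place 89 GB, 39 GB left
disk 3: place 18 GB, 1 GB left
disk 4: place 10 GB, 23 GB left
disk 5: place 32 GB, 7 GB left
Final disks: [14,34,17] [67] [80,29,18] [72,23,10] [89,32].

5 disks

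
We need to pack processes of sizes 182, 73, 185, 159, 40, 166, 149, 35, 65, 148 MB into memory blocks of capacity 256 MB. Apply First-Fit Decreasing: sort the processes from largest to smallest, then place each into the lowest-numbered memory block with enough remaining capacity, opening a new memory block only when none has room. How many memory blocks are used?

Sorted descending: 185, 182, 166, 159, 149, 148, 73, 65, 40, 35.
memory block 1: place 185 MB, 71 MB left
memory block 2: place 182 MB, 74 MB left
memory block 3: place 166 MB, 90 MB left
memory block 4: place 159 MB, 97 MB left
memory block 5: place 149 MB, 107 MB left
memory block 6: place 148 MB, 108 MB left
memory block 2: place 73 MB, 1 MB left
memory block 1: place 65 MB, 6 MB left
memory block 3: place 40 MB, 50 MB left
memory block 3: place 35 MB, 15 MB left

6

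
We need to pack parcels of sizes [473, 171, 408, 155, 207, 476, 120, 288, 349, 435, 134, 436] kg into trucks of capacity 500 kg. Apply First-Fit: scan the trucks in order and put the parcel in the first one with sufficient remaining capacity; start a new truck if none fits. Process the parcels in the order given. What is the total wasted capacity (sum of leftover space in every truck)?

348

truck 1: place 473 kg, 27 kg left
truck 2: place 171 kg, 329 kg left
truck 3: place 408 kg, 92 kg left
truck 2: place 155 kg, 174 kg left
truck 4: place 207 kg, 293 kg left
truck 5: place 476 kg, 24 kg left
truck 2: place 120 kg, 54 kg left
truck 4: place 288 kg, 5 kg left
truck 6: place 349 kg, 151 kg left
truck 7: place 435 kg, 65 kg left
truck 6: place 134 kg, 17 kg left
truck 8: place 436 kg, 64 kg left
8 trucks × 500 kg = 4000 kg; used 3652 kg; unused 348 kg.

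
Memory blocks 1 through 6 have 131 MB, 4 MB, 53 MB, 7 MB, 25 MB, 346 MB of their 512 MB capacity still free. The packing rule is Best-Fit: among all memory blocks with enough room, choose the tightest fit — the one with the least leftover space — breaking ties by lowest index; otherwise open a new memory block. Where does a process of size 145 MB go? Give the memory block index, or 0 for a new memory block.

6

Memory blocks with room: memory block 6 (346 MB).
Tightest fit is memory block 6 with 346 MB free.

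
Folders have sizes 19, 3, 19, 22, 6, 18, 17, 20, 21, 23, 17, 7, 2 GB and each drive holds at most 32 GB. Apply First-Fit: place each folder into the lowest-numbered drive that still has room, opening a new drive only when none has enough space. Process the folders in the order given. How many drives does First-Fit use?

9

drive 1: place 19 GB, 13 GB left
drive 1: place 3 GB, 10 GB left
drive 2: place 19 GB, 13 GB left
drive 3: place 22 GB, 10 GB left
drive 1: place 6 GB, 4 GB left
drive 4: place 18 GB, 14 GB left
drive 5: place 17 GB, 15 GB left
drive 6: place 20 GB, 12 GB left
drive 7: place 21 GB, 11 GB left
drive 8: place 23 GB, 9 GB left
drive 9: place 17 GB, 15 GB left
drive 2: place 7 GB, 6 GB left
drive 1: place 2 GB, 2 GB left
Final drives: [19,3,6,2] [19,7] [22] [18] [17] [20] [21] [23] [17].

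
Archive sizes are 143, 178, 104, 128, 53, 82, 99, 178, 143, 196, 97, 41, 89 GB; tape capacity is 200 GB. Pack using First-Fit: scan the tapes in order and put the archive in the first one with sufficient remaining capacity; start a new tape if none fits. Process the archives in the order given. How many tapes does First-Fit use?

143 GB → tape 1 (remaining 57 GB)
178 GB → tape 2 (remaining 22 GB)
104 GB → tape 3 (remaining 96 GB)
128 GB → tape 4 (remaining 72 GB)
53 GB → tape 1 (remaining 4 GB)
82 GB → tape 3 (remaining 14 GB)
99 GB → tape 5 (remaining 101 GB)
178 GB → tape 6 (remaining 22 GB)
143 GB → tape 7 (remaining 57 GB)
196 GB → tape 8 (remaining 4 GB)
97 GB → tape 5 (remaining 4 GB)
41 GB → tape 4 (remaining 31 GB)
89 GB → tape 9 (remaining 111 GB)
Final tapes: [143,53] [178] [104,82] [128,41] [99,97] [178] [143] [196] [89].

9 tapes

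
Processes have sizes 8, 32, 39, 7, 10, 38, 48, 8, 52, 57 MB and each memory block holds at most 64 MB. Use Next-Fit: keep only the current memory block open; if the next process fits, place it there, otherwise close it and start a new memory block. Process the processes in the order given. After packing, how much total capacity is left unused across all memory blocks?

memory block 1: place 8 MB, 56 MB left
memory block 1: place 32 MB, 24 MB left
memory block 2: place 39 MB, 25 MB left
memory block 2: place 7 MB, 18 MB left
memory block 2: place 10 MB, 8 MB left
memory block 3: place 38 MB, 26 MB left
memory block 4: place 48 MB, 16 MB left
memory block 4: place 8 MB, 8 MB left
memory block 5: place 52 MB, 12 MB left
memory block 6: place 57 MB, 7 MB left
6 memory blocks × 64 MB = 384 MB; used 299 MB; unused 85 MB.

85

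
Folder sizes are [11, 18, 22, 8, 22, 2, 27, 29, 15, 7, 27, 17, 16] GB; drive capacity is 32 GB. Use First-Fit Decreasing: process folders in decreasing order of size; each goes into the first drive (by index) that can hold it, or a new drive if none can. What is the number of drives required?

Sorted descending: 29, 27, 27, 22, 22, 18, 17, 16, 15, 11, 8, 7, 2.
Put 29 GB in drive 1; 3 GB remain.
Put 27 GB in drive 2; 5 GB remain.
Put 27 GB in drive 3; 5 GB remain.
Put 22 GB in drive 4; 10 GB remain.
Put 22 GB in drive 5; 10 GB remain.
Put 18 GB in drive 6; 14 GB remain.
Put 17 GB in drive 7; 15 GB remain.
Put 16 GB in drive 8; 16 GB remain.
Put 15 GB in drive 7; 0 GB remain.
Put 11 GB in drive 6; 3 GB remain.
Put 8 GB in drive 4; 2 GB remain.
Put 7 GB in drive 5; 3 GB remain.
Put 2 GB in drive 1; 1 GB remain.
Final drives: [29,2] [27] [27] [22,8] [22,7] [18,11] [17,15] [16].

8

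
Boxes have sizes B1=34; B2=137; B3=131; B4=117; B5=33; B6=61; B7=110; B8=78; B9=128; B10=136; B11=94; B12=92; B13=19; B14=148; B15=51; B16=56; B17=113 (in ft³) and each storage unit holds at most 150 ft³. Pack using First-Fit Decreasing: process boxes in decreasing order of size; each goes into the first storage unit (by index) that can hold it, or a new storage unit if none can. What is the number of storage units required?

Sorted descending: 148, 137, 136, 131, 128, 117, 113, 110, 94, 92, 78, 61, 56, 51, 34, 33, 19.
Put 148 ft³ in storage unit 1; 2 ft³ remain.
Put 137 ft³ in storage unit 2; 13 ft³ remain.
Put 136 ft³ in storage unit 3; 14 ft³ remain.
Put 131 ft³ in storage unit 4; 19 ft³ remain.
Put 128 ft³ in storage unit 5; 22 ft³ remain.
Put 117 ft³ in storage unit 6; 33 ft³ remain.
Put 113 ft³ in storage unit 7; 37 ft³ remain.
Put 110 ft³ in storage unit 8; 40 ft³ remain.
Put 94 ft³ in storage unit 9; 56 ft³ remain.
Put 92 ft³ in storage unit 10; 58 ft³ remain.
Put 78 ft³ in storage unit 11; 72 ft³ remain.
Put 61 ft³ in storage unit 11; 11 ft³ remain.
Put 56 ft³ in storage unit 9; 0 ft³ remain.
Put 51 ft³ in storage unit 10; 7 ft³ remain.
Put 34 ft³ in storage unit 7; 3 ft³ remain.
Put 33 ft³ in storage unit 6; 0 ft³ remain.
Put 19 ft³ in storage unit 4; 0 ft³ remain.

11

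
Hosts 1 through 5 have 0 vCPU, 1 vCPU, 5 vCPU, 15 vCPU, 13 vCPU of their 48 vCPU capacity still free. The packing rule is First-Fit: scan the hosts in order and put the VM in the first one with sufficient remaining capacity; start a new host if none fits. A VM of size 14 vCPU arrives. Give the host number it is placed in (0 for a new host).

4

Hosts with room: host 4 (15 vCPU).
The first with room is host 4.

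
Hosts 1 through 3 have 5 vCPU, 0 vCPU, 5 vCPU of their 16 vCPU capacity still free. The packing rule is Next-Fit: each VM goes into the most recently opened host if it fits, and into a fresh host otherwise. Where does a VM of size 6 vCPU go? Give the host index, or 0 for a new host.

Next-Fit only looks at host 3, which has 5 vCPU free.
6 vCPU does not fit, so a new host is opened.

0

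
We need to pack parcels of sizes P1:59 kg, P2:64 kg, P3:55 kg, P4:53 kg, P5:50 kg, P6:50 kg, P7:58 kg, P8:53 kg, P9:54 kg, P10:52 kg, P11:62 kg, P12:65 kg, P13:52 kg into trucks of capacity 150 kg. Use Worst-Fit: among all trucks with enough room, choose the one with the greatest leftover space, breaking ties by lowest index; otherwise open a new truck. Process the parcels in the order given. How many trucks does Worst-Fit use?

truck 1: place P1 (59 kg), 91 kg left
truck 1: place P2 (64 kg), 27 kg left
truck 2: place P3 (55 kg), 95 kg left
truck 2: place P4 (53 kg), 42 kg left
truck 3: place P5 (50 kg), 100 kg left
truck 3: place P6 (50 kg), 50 kg left
truck 4: place P7 (58 kg), 92 kg left
truck 4: place P8 (53 kg), 39 kg left
truck 5: place P9 (54 kg), 96 kg left
truck 5: place P10 (52 kg), 44 kg left
truck 6: place P11 (62 kg), 88 kg left
truck 6: place P12 (65 kg), 23 kg left
truck 7: place P13 (52 kg), 98 kg left
Final trucks: [59,64] [55,53] [50,50] [58,53] [54,52] [62,65] [52].

7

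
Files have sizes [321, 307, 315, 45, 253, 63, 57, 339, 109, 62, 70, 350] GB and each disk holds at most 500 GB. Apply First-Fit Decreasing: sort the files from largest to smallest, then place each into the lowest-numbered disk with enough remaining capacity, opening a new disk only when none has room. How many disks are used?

6

Sorted descending: 350, 339, 321, 315, 307, 253, 109, 70, 63, 62, 57, 45.
Put 350 GB in disk 1; 150 GB remain.
Put 339 GB in disk 2; 161 GB remain.
Put 321 GB in disk 3; 179 GB remain.
Put 315 GB in disk 4; 185 GB remain.
Put 307 GB in disk 5; 193 GB remain.
Put 253 GB in disk 6; 247 GB remain.
Put 109 GB in disk 1; 41 GB remain.
Put 70 GB in disk 2; 91 GB remain.
Put 63 GB in disk 2; 28 GB remain.
Put 62 GB in disk 3; 117 GB remain.
Put 57 GB in disk 3; 60 GB remain.
Put 45 GB in disk 3; 15 GB remain.
Final disks: [350,109] [339,70,63] [321,62,57,45] [315] [307] [253].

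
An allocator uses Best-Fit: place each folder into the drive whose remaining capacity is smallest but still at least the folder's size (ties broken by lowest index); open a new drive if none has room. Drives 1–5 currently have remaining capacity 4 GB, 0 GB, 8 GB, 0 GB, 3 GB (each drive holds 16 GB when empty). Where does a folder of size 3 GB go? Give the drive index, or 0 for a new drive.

Drives with room: drive 1 (4 GB), drive 3 (8 GB), drive 5 (3 GB).
Tightest fit is drive 5 with 3 GB free.

5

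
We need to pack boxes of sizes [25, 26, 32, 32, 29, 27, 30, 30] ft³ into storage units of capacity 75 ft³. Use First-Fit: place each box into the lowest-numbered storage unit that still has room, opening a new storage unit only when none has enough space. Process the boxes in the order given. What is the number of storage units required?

storage unit 1: place 25 ft³, 50 ft³ left
storage unit 1: place 26 ft³, 24 ft³ left
storage unit 2: place 32 ft³, 43 ft³ left
storage unit 2: place 32 ft³, 11 ft³ left
storage unit 3: place 29 ft³, 46 ft³ left
storage unit 3: place 27 ft³, 19 ft³ left
storage unit 4: place 30 ft³, 45 ft³ left
storage unit 4: place 30 ft³, 15 ft³ left

4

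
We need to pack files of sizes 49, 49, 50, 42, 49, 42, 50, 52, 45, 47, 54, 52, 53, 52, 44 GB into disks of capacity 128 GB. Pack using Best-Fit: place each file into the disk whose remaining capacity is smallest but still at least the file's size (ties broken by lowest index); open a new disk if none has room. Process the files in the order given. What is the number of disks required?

8

disk 1: place 49 GB, 79 GB left
disk 1: place 49 GB, 30 GB left
disk 2: place 50 GB, 78 GB left
disk 2: place 42 GB, 36 GB left
disk 3: place 49 GB, 79 GB left
disk 3: place 42 GB, 37 GB left
disk 4: place 50 GB, 78 GB left
disk 4: place 52 GB, 26 GB left
disk 5: place 45 GB, 83 GB left
disk 5: place 47 GB, 36 GB left
disk 6: place 54 GB, 74 GB left
disk 6: place 52 GB, 22 GB left
disk 7: place 53 GB, 75 GB left
disk 7: place 52 GB, 23 GB left
disk 8: place 44 GB, 84 GB left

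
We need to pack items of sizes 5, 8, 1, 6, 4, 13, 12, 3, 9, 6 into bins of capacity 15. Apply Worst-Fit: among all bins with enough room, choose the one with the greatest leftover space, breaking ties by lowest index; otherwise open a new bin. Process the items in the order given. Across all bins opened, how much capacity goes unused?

8

5 → bin 1 (remaining 10)
8 → bin 1 (remaining 2)
1 → bin 1 (remaining 1)
6 → bin 2 (remaining 9)
4 → bin 2 (remaining 5)
13 → bin 3 (remaining 2)
12 → bin 4 (remaining 3)
3 → bin 2 (remaining 2)
9 → bin 5 (remaining 6)
6 → bin 5 (remaining 0)
5 bins × 15 = 75; used 67; unused 8.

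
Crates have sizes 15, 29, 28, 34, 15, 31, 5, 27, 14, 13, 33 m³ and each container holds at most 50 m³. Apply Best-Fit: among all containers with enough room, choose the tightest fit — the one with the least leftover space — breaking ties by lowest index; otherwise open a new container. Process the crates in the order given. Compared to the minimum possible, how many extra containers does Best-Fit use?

Best-Fit: [15,29,5] [28,13] [34,15] [31,14] [27] [33] → 6 containers.
6 crates exceed 25 m³ (half the capacity), and no two of those can share a container, so at least 6 containers are needed.
So 6 is already optimal.

0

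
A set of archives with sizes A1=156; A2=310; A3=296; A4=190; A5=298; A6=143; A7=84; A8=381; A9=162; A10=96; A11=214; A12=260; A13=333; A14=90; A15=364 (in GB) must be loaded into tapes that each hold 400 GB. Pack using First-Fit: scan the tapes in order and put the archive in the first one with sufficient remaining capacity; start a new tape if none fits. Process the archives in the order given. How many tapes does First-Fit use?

tape 1: place A1 (156 GB), 244 GB left
tape 2: place A2 (310 GB), 90 GB left
tape 3: place A3 (296 GB), 104 GB left
tape 1: place A4 (190 GB), 54 GB left
tape 4: place A5 (298 GB), 102 GB left
tape 5: place A6 (143 GB), 257 GB left
tape 2: place A7 (84 GB), 6 GB left
tape 6: place A8 (381 GB), 19 GB left
tape 5: place A9 (162 GB), 95 GB left
tape 3: place A10 (96 GB), 8 GB left
tape 7: place A11 (214 GB), 186 GB left
tape 8: place A12 (260 GB), 140 GB left
tape 9: place A13 (333 GB), 67 GB left
tape 4: place A14 (90 GB), 12 GB left
tape 10: place A15 (364 GB), 36 GB left
Final tapes: [156,190] [310,84] [296,96] [298,90] [143,162] [381] [214] [260] [333] [364].

10 tapes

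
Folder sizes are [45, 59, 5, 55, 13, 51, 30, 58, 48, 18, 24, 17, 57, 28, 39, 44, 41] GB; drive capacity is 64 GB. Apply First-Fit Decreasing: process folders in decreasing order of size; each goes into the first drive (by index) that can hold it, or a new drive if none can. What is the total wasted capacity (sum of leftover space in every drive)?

Sorted descending: 59, 58, 57, 55, 51, 48, 45, 44, 41, 39, 30, 28, 24, 18, 17, 13, 5.
Put 59 GB in drive 1; 5 GB remain.
Put 58 GB in drive 2; 6 GB remain.
Put 57 GB in drive 3; 7 GB remain.
Put 55 GB in drive 4; 9 GB remain.
Put 51 GB in drive 5; 13 GB remain.
Put 48 GB in drive 6; 16 GB remain.
Put 45 GB in drive 7; 19 GB remain.
Put 44 GB in drive 8; 20 GB remain.
Put 41 GB in drive 9; 23 GB remain.
Put 39 GB in drive 10; 25 GB remain.
Put 30 GB in drive 11; 34 GB remain.
Put 28 GB in drive 11; 6 GB remain.
Put 24 GB in drive 10; 1 GB remain.
Put 18 GB in drive 7; 1 GB remain.
Put 17 GB in drive 8; 3 GB remain.
Put 13 GB in drive 5; 0 GB remain.
Put 5 GB in drive 1; 0 GB remain.
11 drives × 64 GB = 704 GB; used 632 GB; unused 72 GB.

72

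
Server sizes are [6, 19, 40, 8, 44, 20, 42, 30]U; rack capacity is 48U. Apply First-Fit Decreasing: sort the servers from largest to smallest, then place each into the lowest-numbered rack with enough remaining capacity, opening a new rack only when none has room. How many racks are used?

5 racks

Sorted descending: 44, 42, 40, 30, 20, 19, 8, 6.
rack 1: place 44U, 4U left
rack 2: place 42U, 6U left
rack 3: place 40U, 8U left
rack 4: place 30U, 18U left
rack 5: place 20U, 28U left
rack 5: place 19U, 9U left
rack 3: place 8U, 0U left
rack 2: place 6U, 0U left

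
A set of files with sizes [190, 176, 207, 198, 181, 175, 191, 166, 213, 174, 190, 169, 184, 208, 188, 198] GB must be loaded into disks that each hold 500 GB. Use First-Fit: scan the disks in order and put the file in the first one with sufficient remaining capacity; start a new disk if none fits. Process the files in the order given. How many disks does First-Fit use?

8 disks

190 GB → disk 1 (remaining 310 GB)
176 GB → disk 1 (remaining 134 GB)
207 GB → disk 2 (remaining 293 GB)
198 GB → disk 2 (remaining 95 GB)
181 GB → disk 3 (remaining 319 GB)
175 GB → disk 3 (remaining 144 GB)
191 GB → disk 4 (remaining 309 GB)
166 GB → disk 4 (remaining 143 GB)
213 GB → disk 5 (remaining 287 GB)
174 GB → disk 5 (remaining 113 GB)
190 GB → disk 6 (remaining 310 GB)
169 GB → disk 6 (remaining 141 GB)
184 GB → disk 7 (remaining 316 GB)
208 GB → disk 7 (remaining 108 GB)
188 GB → disk 8 (remaining 312 GB)
198 GB → disk 8 (remaining 114 GB)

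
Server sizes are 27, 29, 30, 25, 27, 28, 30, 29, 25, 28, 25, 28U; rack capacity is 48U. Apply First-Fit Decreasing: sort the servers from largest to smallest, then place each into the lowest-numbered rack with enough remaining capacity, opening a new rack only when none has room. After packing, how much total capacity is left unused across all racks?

245

Sorted descending: 30, 30, 29, 29, 28, 28, 28, 27, 27, 25, 25, 25.
Put 30U in rack 1; 18U remain.
Put 30U in rack 2; 18U remain.
Put 29U in rack 3; 19U remain.
Put 29U in rack 4; 19U remain.
Put 28U in rack 5; 20U remain.
Put 28U in rack 6; 20U remain.
Put 28U in rack 7; 20U remain.
Put 27U in rack 8; 21U remain.
Put 27U in rack 9; 21U remain.
Put 25U in rack 10; 23U remain.
Put 25U in rack 11; 23U remain.
Put 25U in rack 12; 23U remain.
12 racks × 48U = 576U; used 331U; unused 245U.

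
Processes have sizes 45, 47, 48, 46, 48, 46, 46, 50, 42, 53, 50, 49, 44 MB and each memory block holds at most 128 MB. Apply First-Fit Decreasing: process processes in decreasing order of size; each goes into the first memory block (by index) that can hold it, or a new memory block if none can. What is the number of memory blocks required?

Sorted descending: 53, 50, 50, 49, 48, 48, 47, 46, 46, 46, 45, 44, 42.
53 MB → memory block 1 (remaining 75 MB)
50 MB → memory block 1 (remaining 25 MB)
50 MB → memory block 2 (remaining 78 MB)
49 MB → memory block 2 (remaining 29 MB)
48 MB → memory block 3 (remaining 80 MB)
48 MB → memory block 3 (remaining 32 MB)
47 MB → memory block 4 (remaining 81 MB)
46 MB → memory block 4 (remaining 35 MB)
46 MB → memory block 5 (remaining 82 MB)
46 MB → memory block 5 (remaining 36 MB)
45 MB → memory block 6 (remaining 83 MB)
44 MB → memory block 6 (remaining 39 MB)
42 MB → memory block 7 (remaining 86 MB)
Final memory blocks: [53,50] [50,49] [48,48] [47,46] [46,46] [45,44] [42].

7 memory blocks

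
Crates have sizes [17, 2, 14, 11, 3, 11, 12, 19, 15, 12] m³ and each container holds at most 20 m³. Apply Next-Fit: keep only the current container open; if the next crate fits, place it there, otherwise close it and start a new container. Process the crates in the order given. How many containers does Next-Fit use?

Put 17 m³ in container 1; 3 m³ remain.
Put 2 m³ in container 1; 1 m³ remain.
Put 14 m³ in container 2; 6 m³ remain.
Put 11 m³ in container 3; 9 m³ remain.
Put 3 m³ in container 3; 6 m³ remain.
Put 11 m³ in container 4; 9 m³ remain.
Put 12 m³ in container 5; 8 m³ remain.
Put 19 m³ in container 6; 1 m³ remain.
Put 15 m³ in container 7; 5 m³ remain.
Put 12 m³ in container 8; 8 m³ remain.
Final containers: [17,2] [14] [11,3] [11] [12] [19] [15] [12].

8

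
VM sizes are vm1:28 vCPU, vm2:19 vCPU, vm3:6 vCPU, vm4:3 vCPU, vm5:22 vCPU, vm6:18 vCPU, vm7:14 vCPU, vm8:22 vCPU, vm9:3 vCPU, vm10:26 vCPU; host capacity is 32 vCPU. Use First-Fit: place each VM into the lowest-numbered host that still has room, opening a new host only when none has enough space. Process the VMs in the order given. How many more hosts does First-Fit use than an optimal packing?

0

First-Fit: [28,3] [19,6,3] [22] [18,14] [22] [26] → 6 hosts.
Total size 161 vCPU; any packing needs at least ⌈161/32⌉ = 6 hosts.
So 6 is already optimal.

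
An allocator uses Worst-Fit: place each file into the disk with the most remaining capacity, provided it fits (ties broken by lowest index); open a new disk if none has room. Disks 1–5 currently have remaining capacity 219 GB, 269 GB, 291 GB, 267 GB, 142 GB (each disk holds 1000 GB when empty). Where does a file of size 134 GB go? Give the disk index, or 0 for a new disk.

Disks with room: disk 1 (219 GB), disk 2 (269 GB), disk 3 (291 GB), disk 4 (267 GB), disk 5 (142 GB).
Most room is disk 3 with 291 GB free.

3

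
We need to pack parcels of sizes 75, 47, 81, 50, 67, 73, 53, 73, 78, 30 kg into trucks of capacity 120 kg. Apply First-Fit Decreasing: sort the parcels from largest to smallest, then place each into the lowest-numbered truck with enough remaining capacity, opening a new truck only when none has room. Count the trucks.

7

Sorted descending: 81, 78, 75, 73, 73, 67, 53, 50, 47, 30.
Put 81 kg in truck 1; 39 kg remain.
Put 78 kg in truck 2; 42 kg remain.
Put 75 kg in truck 3; 45 kg remain.
Put 73 kg in truck 4; 47 kg remain.
Put 73 kg in truck 5; 47 kg remain.
Put 67 kg in truck 6; 53 kg remain.
Put 53 kg in truck 6; 0 kg remain.
Put 50 kg in truck 7; 70 kg remain.
Put 47 kg in truck 4; 0 kg remain.
Put 30 kg in truck 1; 9 kg remain.
Final trucks: [81,30] [78] [75] [73,47] [73] [67,53] [50].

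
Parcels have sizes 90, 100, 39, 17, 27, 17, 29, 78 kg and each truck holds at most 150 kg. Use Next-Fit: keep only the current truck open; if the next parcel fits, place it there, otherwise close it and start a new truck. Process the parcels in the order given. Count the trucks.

90 kg → truck 1 (remaining 60 kg)
100 kg → truck 2 (remaining 50 kg)
39 kg → truck 2 (remaining 11 kg)
17 kg → truck 3 (remaining 133 kg)
27 kg → truck 3 (remaining 106 kg)
17 kg → truck 3 (remaining 89 kg)
29 kg → truck 3 (remaining 60 kg)
78 kg → truck 4 (remaining 72 kg)
Final trucks: [90] [100,39] [17,27,17,29] [78].

4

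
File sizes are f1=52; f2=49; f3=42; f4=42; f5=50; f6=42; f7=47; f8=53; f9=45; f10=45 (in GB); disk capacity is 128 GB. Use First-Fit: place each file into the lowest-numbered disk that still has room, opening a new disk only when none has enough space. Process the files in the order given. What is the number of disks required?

5

f1 (52 GB) → disk 1 (remaining 76 GB)
f2 (49 GB) → disk 1 (remaining 27 GB)
f3 (42 GB) → disk 2 (remaining 86 GB)
f4 (42 GB) → disk 2 (remaining 44 GB)
f5 (50 GB) → disk 3 (remaining 78 GB)
f6 (42 GB) → disk 2 (remaining 2 GB)
f7 (47 GB) → disk 3 (remaining 31 GB)
f8 (53 GB) → disk 4 (remaining 75 GB)
f9 (45 GB) → disk 4 (remaining 30 GB)
f10 (45 GB) → disk 5 (remaining 83 GB)
Final disks: [52,49] [42,42,42] [50,47] [53,45] [45].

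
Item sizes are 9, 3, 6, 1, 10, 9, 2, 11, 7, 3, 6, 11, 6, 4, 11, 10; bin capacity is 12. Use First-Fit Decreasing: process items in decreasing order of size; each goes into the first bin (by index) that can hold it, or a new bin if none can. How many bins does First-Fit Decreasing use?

10

Sorted descending: 11, 11, 11, 10, 10, 9, 9, 7, 6, 6, 6, 4, 3, 3, 2, 1.
11 → bin 1 (remaining 1)
11 → bin 2 (remaining 1)
11 → bin 3 (remaining 1)
10 → bin 4 (remaining 2)
10 → bin 5 (remaining 2)
9 → bin 6 (remaining 3)
9 → bin 7 (remaining 3)
7 → bin 8 (remaining 5)
6 → bin 9 (remaining 6)
6 → bin 9 (remaining 0)
6 → bin 10 (remaining 6)
4 → bin 8 (remaining 1)
3 → bin 6 (remaining 0)
3 → bin 7 (remaining 0)
2 → bin 4 (remaining 0)
1 → bin 1 (remaining 0)
Final bins: [11,1] [11] [11] [10,2] [10] [9,3] [9,3] [7,4] [6,6] [6].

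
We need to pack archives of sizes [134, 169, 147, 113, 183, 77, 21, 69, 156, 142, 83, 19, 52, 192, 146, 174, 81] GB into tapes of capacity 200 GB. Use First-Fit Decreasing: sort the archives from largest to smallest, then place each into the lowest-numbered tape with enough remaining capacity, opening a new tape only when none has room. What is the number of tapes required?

Sorted descending: 192, 183, 174, 169, 156, 147, 146, 142, 134, 113, 83, 81, 77, 69, 52, 21, 19.
tape 1: place 192 GB, 8 GB left
tape 2: place 183 GB, 17 GB left
tape 3: place 174 GB, 26 GB left
tape 4: place 169 GB, 31 GB left
tape 5: place 156 GB, 44 GB left
tape 6: place 147 GB, 53 GB left
tape 7: place 146 GB, 54 GB left
tape 8: place 142 GB, 58 GB left
tape 9: place 134 GB, 66 GB left
tape 10: place 113 GB, 87 GB left
tape 10: place 83 GB, 4 GB left
tape 11: place 81 GB, 119 GB left
tape 11: place 77 GB, 42 GB left
tape 12: place 69 GB, 131 GB left
tape 6: place 52 GB, 1 GB left
tape 3: place 21 GB, 5 GB left
tape 4: place 19 GB, 12 GB left

12 tapes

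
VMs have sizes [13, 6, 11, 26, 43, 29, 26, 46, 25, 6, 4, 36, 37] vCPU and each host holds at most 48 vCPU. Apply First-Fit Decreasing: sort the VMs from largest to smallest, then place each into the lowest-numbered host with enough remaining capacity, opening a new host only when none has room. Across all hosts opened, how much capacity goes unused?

76

Sorted descending: 46, 43, 37, 36, 29, 26, 26, 25, 13, 11, 6, 6, 4.
host 1: place 46 vCPU, 2 vCPU left
host 2: place 43 vCPU, 5 vCPU left
host 3: place 37 vCPU, 11 vCPU left
host 4: place 36 vCPU, 12 vCPU left
host 5: place 29 vCPU, 19 vCPU left
host 6: place 26 vCPU, 22 vCPU left
host 7: place 26 vCPU, 22 vCPU left
host 8: place 25 vCPU, 23 vCPU left
host 5: place 13 vCPU, 6 vCPU left
host 3: place 11 vCPU, 0 vCPU left
host 4: place 6 vCPU, 6 vCPU left
host 4: place 6 vCPU, 0 vCPU left
host 2: place 4 vCPU, 1 vCPU left
8 hosts × 48 vCPU = 384 vCPU; used 308 vCPU; unused 76 vCPU.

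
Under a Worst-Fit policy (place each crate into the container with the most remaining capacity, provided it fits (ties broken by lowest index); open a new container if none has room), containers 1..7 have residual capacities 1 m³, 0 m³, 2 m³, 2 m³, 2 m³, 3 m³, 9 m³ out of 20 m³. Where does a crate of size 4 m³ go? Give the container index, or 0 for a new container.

Containers with room: container 7 (9 m³).
Most room is container 7 with 9 m³ free.

7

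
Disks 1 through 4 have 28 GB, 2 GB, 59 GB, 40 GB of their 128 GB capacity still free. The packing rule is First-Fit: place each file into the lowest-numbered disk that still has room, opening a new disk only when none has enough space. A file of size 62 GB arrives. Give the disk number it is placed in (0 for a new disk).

No disk has ≥ 62 GB free, so a new disk is opened.

0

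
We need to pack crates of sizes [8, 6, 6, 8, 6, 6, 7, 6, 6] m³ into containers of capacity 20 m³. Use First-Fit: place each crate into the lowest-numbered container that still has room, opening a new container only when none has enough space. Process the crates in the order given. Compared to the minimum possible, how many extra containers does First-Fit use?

0

First-Fit: [8,6,6] [8,6,6] [7,6,6] → 3 containers.
Total size 59 m³; any packing needs at least ⌈59/20⌉ = 3 containers.
So 3 is already optimal.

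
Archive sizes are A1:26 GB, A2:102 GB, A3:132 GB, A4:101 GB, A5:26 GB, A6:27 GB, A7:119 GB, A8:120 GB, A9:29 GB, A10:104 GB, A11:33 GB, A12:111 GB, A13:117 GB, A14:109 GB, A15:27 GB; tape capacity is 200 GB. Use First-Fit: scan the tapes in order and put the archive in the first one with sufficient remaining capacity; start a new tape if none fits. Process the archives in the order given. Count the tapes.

9 tapes

A1 (26 GB) → tape 1 (remaining 174 GB)
A2 (102 GB) → tape 1 (remaining 72 GB)
A3 (132 GB) → tape 2 (remaining 68 GB)
A4 (101 GB) → tape 3 (remaining 99 GB)
A5 (26 GB) → tape 1 (remaining 46 GB)
A6 (27 GB) → tape 1 (remaining 19 GB)
A7 (119 GB) → tape 4 (remaining 81 GB)
A8 (120 GB) → tape 5 (remaining 80 GB)
A9 (29 GB) → tape 2 (remaining 39 GB)
A10 (104 GB) → tape 6 (remaining 96 GB)
A11 (33 GB) → tape 2 (remaining 6 GB)
A12 (111 GB) → tape 7 (remaining 89 GB)
A13 (117 GB) → tape 8 (remaining 83 GB)
A14 (109 GB) → tape 9 (remaining 91 GB)
A15 (27 GB) → tape 3 (remaining 72 GB)
Final tapes: [26,102,26,27] [132,29,33] [101,27] [119] [120] [104] [111] [117] [109].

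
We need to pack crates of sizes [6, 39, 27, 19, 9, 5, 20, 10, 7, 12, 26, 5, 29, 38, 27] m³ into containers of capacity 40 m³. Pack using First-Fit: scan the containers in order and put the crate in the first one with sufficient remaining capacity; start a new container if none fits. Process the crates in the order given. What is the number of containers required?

8

container 1: place 6 m³, 34 m³ left
container 2: place 39 m³, 1 m³ left
container 1: place 27 m³, 7 m³ left
container 3: place 19 m³, 21 m³ left
container 3: place 9 m³, 12 m³ left
container 1: place 5 m³, 2 m³ left
container 4: place 20 m³, 20 m³ left
container 3: place 10 m³, 2 m³ left
container 4: place 7 m³, 13 m³ left
container 4: place 12 m³, 1 m³ left
container 5: place 26 m³, 14 m³ left
container 5: place 5 m³, 9 m³ left
container 6: place 29 m³, 11 m³ left
container 7: place 38 m³, 2 m³ left
container 8: place 27 m³, 13 m³ left
Final containers: [6,27,5] [39] [19,9,10] [20,7,12] [26,5] [29] [38] [27].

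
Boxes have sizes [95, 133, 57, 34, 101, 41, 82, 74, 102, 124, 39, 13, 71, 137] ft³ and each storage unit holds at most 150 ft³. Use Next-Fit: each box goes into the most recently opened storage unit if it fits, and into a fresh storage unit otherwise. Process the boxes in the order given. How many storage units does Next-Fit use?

95 ft³ → storage unit 1 (remaining 55 ft³)
133 ft³ → storage unit 2 (remaining 17 ft³)
57 ft³ → storage unit 3 (remaining 93 ft³)
34 ft³ → storage unit 3 (remaining 59 ft³)
101 ft³ → storage unit 4 (remaining 49 ft³)
41 ft³ → storage unit 4 (remaining 8 ft³)
82 ft³ → storage unit 5 (remaining 68 ft³)
74 ft³ → storage unit 6 (remaining 76 ft³)
102 ft³ → storage unit 7 (remaining 48 ft³)
124 ft³ → storage unit 8 (remaining 26 ft³)
39 ft³ → storage unit 9 (remaining 111 ft³)
13 ft³ → storage unit 9 (remaining 98 ft³)
71 ft³ → storage unit 9 (remaining 27 ft³)
137 ft³ → storage unit 10 (remaining 13 ft³)

10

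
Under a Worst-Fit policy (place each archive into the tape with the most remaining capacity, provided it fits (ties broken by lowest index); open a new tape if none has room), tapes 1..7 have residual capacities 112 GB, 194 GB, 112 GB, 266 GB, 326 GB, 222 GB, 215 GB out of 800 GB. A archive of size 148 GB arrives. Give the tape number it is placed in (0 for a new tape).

Tapes with room: tape 2 (194 GB), tape 4 (266 GB), tape 5 (326 GB), tape 6 (222 GB), tape 7 (215 GB).
Most room is tape 5 with 326 GB free.

5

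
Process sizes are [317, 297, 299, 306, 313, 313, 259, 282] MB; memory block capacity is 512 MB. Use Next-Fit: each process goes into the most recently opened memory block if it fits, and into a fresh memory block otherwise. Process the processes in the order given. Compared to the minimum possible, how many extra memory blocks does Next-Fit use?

0

Next-Fit: [317] [297] [299] [306] [313] [313] [259] [282] → 8 memory blocks.
8 processes exceed 256 MB (half the capacity), and no two of those can share a memory block, so at least 8 memory blocks are needed.
So 8 is already optimal.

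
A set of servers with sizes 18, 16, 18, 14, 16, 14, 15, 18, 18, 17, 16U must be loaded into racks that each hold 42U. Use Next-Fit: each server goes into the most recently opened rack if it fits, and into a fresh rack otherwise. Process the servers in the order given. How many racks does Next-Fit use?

18U → rack 1 (remaining 24U)
16U → rack 1 (remaining 8U)
18U → rack 2 (remaining 24U)
14U → rack 2 (remaining 10U)
16U → rack 3 (remaining 26U)
14U → rack 3 (remaining 12U)
15U → rack 4 (remaining 27U)
18U → rack 4 (remaining 9U)
18U → rack 5 (remaining 24U)
17U → rack 5 (remaining 7U)
16U → rack 6 (remaining 26U)

6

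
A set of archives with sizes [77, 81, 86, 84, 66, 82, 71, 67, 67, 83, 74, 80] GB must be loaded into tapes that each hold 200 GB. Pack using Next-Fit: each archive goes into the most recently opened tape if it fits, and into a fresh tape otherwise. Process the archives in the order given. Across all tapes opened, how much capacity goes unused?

282

Put 77 GB in tape 1; 123 GB remain.
Put 81 GB in tape 1; 42 GB remain.
Put 86 GB in tape 2; 114 GB remain.
Put 84 GB in tape 2; 30 GB remain.
Put 66 GB in tape 3; 134 GB remain.
Put 82 GB in tape 3; 52 GB remain.
Put 71 GB in tape 4; 129 GB remain.
Put 67 GB in tape 4; 62 GB remain.
Put 67 GB in tape 5; 133 GB remain.
Put 83 GB in tape 5; 50 GB remain.
Put 74 GB in tape 6; 126 GB remain.
Put 80 GB in tape 6; 46 GB remain.
6 tapes × 200 GB = 1200 GB; used 918 GB; unused 282 GB.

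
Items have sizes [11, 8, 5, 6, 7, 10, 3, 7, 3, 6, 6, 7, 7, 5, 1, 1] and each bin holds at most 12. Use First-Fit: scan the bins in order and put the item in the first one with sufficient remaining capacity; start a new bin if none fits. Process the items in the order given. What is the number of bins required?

11 → bin 1 (remaining 1)
8 → bin 2 (remaining 4)
5 → bin 3 (remaining 7)
6 → bin 3 (remaining 1)
7 → bin 4 (remaining 5)
10 → bin 5 (remaining 2)
3 → bin 2 (remaining 1)
7 → bin 6 (remaining 5)
3 → bin 4 (remaining 2)
6 → bin 7 (remaining 6)
6 → bin 7 (remaining 0)
7 → bin 8 (remaining 5)
7 → bin 9 (remaining 5)
5 → bin 6 (remaining 0)
1 → bin 1 (remaining 0)
1 → bin 2 (remaining 0)

9 bins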